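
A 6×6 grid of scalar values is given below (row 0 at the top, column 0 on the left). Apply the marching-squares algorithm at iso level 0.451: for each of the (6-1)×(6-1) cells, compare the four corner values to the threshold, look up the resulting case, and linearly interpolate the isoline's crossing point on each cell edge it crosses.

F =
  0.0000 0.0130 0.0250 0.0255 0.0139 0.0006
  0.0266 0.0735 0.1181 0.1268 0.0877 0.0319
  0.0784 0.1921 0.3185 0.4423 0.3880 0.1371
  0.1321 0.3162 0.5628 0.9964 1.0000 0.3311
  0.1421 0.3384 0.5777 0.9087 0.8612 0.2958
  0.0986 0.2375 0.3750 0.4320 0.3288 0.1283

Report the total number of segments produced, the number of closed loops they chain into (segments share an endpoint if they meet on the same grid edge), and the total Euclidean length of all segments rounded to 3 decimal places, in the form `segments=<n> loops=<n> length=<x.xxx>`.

segments=10 loops=1 length=9.951

cell (2,1): code 0100 → (2.542,2.000)–(3.000,1.547)
cell (2,2): code 1100 → (2.016,3.000)–(2.542,2.000)
cell (2,3): code 1100 → (2.103,4.000)–(2.016,3.000)
cell (2,4): code 1000 → (3.000,4.821)–(2.103,4.000)
cell (3,1): code 0110 → (3.000,1.547)–(4.000,1.471)
cell (3,4): code 1001 → (4.000,4.726)–(3.000,4.821)
cell (4,1): code 0010 → (4.000,1.471)–(4.625,2.000)
cell (4,2): code 0011 → (4.625,2.000)–(4.960,3.000)
cell (4,3): code 0011 → (4.960,3.000)–(4.770,4.000)
cell (4,4): code 0001 → (4.770,4.000)–(4.000,4.726)
total: 10 segments, chained into 1 closed loop(s), length Σ = 9.951412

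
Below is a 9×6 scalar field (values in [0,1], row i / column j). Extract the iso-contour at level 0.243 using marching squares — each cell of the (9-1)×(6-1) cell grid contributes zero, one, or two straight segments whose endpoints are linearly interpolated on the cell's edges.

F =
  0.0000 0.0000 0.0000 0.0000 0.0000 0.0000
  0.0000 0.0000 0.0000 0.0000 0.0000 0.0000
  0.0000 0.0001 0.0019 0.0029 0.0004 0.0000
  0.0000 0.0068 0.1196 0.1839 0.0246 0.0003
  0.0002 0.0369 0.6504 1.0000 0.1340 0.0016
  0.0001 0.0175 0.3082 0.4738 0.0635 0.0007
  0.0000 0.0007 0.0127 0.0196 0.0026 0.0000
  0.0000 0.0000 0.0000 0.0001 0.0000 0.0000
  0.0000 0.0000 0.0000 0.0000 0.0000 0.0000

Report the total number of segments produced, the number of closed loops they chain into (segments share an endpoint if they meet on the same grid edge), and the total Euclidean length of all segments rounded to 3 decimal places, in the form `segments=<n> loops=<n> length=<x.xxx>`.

segments=8 loops=1 length=7.555

cell (3,1): code 0100 → (3.232,2.000)–(4.000,1.336)
cell (3,2): code 1100 → (3.072,3.000)–(3.232,2.000)
cell (3,3): code 1000 → (4.000,3.874)–(3.072,3.000)
cell (4,1): code 0110 → (4.000,1.336)–(5.000,1.776)
cell (4,3): code 1001 → (5.000,3.563)–(4.000,3.874)
cell (5,1): code 0010 → (5.000,1.776)–(5.221,2.000)
cell (5,2): code 0011 → (5.221,2.000)–(5.508,3.000)
cell (5,3): code 0001 → (5.508,3.000)–(5.000,3.563)
total: 8 segments, chained into 1 closed loop(s), length Σ = 7.555251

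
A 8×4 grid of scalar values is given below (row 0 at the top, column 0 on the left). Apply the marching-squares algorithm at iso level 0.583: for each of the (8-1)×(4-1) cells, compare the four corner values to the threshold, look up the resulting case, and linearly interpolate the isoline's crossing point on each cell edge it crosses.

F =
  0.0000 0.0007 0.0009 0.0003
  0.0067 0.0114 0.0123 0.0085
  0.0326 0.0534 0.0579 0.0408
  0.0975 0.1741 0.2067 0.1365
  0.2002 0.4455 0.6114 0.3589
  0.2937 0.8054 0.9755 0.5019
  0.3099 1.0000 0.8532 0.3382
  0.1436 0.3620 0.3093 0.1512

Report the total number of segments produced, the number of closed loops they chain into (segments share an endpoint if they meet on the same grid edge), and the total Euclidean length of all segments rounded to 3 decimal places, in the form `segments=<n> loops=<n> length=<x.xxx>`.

segments=10 loops=1 length=7.900

cell (3,1): code 0100 → (3.930,2.000)–(4.000,1.829)
cell (3,2): code 1000 → (4.000,2.112)–(3.930,2.000)
cell (4,0): code 0100 → (4.382,1.000)–(5.000,0.565)
cell (4,1): code 1110 → (4.000,1.829)–(4.382,1.000)
cell (4,2): code 1001 → (5.000,2.829)–(4.000,2.112)
cell (5,0): code 0110 → (5.000,0.565)–(6.000,0.396)
cell (5,2): code 1001 → (6.000,2.525)–(5.000,2.829)
cell (6,0): code 0010 → (6.000,0.396)–(6.654,1.000)
cell (6,1): code 0011 → (6.654,1.000)–(6.497,2.000)
cell (6,2): code 0001 → (6.497,2.000)–(6.000,2.525)
total: 10 segments, chained into 1 closed loop(s), length Σ = 7.900159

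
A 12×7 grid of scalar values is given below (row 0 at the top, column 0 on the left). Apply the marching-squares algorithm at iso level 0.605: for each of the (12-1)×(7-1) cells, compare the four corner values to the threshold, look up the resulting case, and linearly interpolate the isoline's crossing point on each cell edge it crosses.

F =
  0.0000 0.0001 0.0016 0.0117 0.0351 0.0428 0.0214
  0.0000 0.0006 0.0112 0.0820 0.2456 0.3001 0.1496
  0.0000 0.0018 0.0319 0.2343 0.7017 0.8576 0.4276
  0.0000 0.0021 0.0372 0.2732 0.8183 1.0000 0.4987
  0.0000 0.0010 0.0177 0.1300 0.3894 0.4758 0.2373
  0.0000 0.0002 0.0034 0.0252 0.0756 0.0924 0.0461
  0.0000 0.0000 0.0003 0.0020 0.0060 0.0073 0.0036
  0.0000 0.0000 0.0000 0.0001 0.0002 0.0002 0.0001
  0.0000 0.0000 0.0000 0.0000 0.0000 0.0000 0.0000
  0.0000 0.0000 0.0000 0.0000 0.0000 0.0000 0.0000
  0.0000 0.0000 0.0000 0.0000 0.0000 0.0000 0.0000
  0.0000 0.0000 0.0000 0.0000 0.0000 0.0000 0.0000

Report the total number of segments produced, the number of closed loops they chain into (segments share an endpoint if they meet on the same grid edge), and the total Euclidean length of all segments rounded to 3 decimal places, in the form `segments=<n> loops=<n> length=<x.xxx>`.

cell (1,3): code 0100 → (1.788,4.000)–(2.000,3.793)
cell (1,4): code 1100 → (1.547,5.000)–(1.788,4.000)
cell (1,5): code 1000 → (2.000,5.587)–(1.547,5.000)
cell (2,3): code 0110 → (2.000,3.793)–(3.000,3.609)
cell (2,5): code 1001 → (3.000,5.788)–(2.000,5.587)
cell (3,3): code 0010 → (3.000,3.609)–(3.497,4.000)
cell (3,4): code 0011 → (3.497,4.000)–(3.754,5.000)
cell (3,5): code 0001 → (3.754,5.000)–(3.000,5.788)
total: 8 segments, chained into 1 closed loop(s), length Σ = 6.858896

segments=8 loops=1 length=6.859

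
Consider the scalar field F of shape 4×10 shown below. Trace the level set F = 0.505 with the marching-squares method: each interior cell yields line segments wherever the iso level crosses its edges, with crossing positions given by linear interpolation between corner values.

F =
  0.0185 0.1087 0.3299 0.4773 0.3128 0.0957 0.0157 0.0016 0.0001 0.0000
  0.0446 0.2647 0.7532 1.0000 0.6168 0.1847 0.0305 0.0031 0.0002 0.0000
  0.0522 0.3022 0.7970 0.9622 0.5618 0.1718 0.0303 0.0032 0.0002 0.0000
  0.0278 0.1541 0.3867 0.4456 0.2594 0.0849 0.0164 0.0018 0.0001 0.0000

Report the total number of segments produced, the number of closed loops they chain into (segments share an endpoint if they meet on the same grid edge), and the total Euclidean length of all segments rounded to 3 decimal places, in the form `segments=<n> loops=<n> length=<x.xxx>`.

segments=10 loops=1 length=8.850

cell (0,1): code 0100 → (0.414,2.000)–(1.000,1.492)
cell (0,2): code 1100 → (0.053,3.000)–(0.414,2.000)
cell (0,3): code 1100 → (0.632,4.000)–(0.053,3.000)
cell (0,4): code 1000 → (1.000,4.259)–(0.632,4.000)
cell (1,1): code 0110 → (1.000,1.492)–(2.000,1.410)
cell (1,4): code 1001 → (2.000,4.146)–(1.000,4.259)
cell (2,1): code 0010 → (2.000,1.410)–(2.712,2.000)
cell (2,2): code 0011 → (2.712,2.000)–(2.885,3.000)
cell (2,3): code 0011 → (2.885,3.000)–(2.188,4.000)
cell (2,4): code 0001 → (2.188,4.000)–(2.000,4.146)
total: 10 segments, chained into 1 closed loop(s), length Σ = 8.850110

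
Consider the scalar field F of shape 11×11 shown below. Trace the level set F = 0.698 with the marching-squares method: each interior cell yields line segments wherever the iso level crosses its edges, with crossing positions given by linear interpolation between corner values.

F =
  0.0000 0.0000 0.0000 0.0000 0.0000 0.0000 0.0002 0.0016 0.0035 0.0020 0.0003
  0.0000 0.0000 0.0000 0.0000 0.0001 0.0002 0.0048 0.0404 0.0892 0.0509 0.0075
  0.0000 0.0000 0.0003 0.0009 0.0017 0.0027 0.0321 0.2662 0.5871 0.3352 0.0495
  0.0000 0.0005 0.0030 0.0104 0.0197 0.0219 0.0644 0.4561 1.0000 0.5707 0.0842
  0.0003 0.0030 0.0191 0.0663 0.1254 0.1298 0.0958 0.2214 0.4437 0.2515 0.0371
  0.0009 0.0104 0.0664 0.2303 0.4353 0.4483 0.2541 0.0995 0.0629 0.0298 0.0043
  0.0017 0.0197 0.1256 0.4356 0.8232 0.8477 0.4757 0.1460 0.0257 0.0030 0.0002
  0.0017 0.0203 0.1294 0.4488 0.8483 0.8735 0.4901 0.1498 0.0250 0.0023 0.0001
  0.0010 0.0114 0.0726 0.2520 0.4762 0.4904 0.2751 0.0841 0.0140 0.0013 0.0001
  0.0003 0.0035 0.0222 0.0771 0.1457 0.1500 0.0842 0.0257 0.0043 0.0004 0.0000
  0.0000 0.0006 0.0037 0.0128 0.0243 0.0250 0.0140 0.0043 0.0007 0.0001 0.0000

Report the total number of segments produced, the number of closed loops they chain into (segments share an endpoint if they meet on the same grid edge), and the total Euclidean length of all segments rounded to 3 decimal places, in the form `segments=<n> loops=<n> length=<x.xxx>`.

segments=12 loops=2 length=9.810

cell (2,7): code 0100 → (2.269,8.000)–(3.000,7.445)
cell (2,8): code 1000 → (3.000,8.703)–(2.269,8.000)
cell (3,7): code 0010 → (3.000,7.445)–(3.543,8.000)
cell (3,8): code 0001 → (3.543,8.000)–(3.000,8.703)
cell (5,3): code 0100 → (5.677,4.000)–(6.000,3.677)
cell (5,4): code 1100 → (5.625,5.000)–(5.677,4.000)
cell (5,5): code 1000 → (6.000,5.402)–(5.625,5.000)
cell (6,3): code 0110 → (6.000,3.677)–(7.000,3.624)
cell (6,5): code 1001 → (7.000,5.458)–(6.000,5.402)
cell (7,3): code 0010 → (7.000,3.624)–(7.404,4.000)
cell (7,4): code 0011 → (7.404,4.000)–(7.458,5.000)
cell (7,5): code 0001 → (7.458,5.000)–(7.000,5.458)
total: 12 segments, chained into 2 closed loop(s), length Σ = 9.810152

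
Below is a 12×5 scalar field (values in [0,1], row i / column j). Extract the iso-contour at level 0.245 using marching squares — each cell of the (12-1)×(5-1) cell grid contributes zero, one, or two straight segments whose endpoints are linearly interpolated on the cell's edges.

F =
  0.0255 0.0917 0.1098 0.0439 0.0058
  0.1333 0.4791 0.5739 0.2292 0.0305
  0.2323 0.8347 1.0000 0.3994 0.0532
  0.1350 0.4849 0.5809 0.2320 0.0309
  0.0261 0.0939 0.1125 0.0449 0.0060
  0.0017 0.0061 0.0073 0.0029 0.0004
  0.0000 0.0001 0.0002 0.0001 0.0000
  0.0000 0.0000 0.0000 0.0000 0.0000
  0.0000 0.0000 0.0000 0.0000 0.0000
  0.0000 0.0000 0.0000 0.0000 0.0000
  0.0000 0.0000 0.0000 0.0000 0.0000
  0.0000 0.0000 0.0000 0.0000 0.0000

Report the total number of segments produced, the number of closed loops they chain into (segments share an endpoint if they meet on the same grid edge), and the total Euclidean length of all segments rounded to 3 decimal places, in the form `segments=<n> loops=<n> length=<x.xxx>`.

cell (0,0): code 0100 → (0.396,1.000)–(1.000,0.323)
cell (0,1): code 1100 → (0.291,2.000)–(0.396,1.000)
cell (0,2): code 1000 → (1.000,2.954)–(0.291,2.000)
cell (1,0): code 0110 → (1.000,0.323)–(2.000,0.021)
cell (1,2): code 1101 → (1.093,3.000)–(1.000,2.954)
cell (1,3): code 1000 → (2.000,3.446)–(1.093,3.000)
cell (2,0): code 0110 → (2.000,0.021)–(3.000,0.314)
cell (2,2): code 1011 → (3.000,2.963)–(2.922,3.000)
cell (2,3): code 0001 → (2.922,3.000)–(2.000,3.446)
cell (3,0): code 0010 → (3.000,0.314)–(3.614,1.000)
cell (3,1): code 0011 → (3.614,1.000)–(3.717,2.000)
cell (3,2): code 0001 → (3.717,2.000)–(3.000,2.963)
total: 12 segments, chained into 1 closed loop(s), length Σ = 10.539084

segments=12 loops=1 length=10.539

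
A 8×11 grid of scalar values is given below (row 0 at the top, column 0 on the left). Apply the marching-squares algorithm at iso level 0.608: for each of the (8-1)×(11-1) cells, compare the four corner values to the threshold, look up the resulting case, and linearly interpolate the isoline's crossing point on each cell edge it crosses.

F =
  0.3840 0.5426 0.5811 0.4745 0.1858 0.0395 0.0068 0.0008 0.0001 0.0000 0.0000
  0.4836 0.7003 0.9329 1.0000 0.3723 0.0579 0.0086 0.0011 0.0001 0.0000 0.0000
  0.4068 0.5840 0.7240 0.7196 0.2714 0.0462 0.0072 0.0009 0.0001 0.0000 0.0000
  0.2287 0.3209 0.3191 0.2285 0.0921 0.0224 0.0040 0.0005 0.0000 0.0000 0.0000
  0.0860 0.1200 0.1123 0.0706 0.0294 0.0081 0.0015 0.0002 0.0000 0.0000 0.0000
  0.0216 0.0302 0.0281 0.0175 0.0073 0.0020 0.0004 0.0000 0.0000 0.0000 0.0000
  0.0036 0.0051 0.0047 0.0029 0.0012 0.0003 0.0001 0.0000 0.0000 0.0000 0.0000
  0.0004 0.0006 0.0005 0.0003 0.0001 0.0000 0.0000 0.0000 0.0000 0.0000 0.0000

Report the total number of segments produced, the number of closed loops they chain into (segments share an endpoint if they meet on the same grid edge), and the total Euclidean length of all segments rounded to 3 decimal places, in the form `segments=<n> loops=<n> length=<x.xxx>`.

cell (0,0): code 0100 → (0.415,1.000)–(1.000,0.574)
cell (0,1): code 1100 → (0.076,2.000)–(0.415,1.000)
cell (0,2): code 1100 → (0.254,3.000)–(0.076,2.000)
cell (0,3): code 1000 → (1.000,3.625)–(0.254,3.000)
cell (1,0): code 0010 → (1.000,0.574)–(1.794,1.000)
cell (1,1): code 0111 → (1.794,1.000)–(2.000,1.171)
cell (1,3): code 1001 → (2.000,3.249)–(1.000,3.625)
cell (2,1): code 0010 → (2.000,1.171)–(2.286,2.000)
cell (2,2): code 0011 → (2.286,2.000)–(2.227,3.000)
cell (2,3): code 0001 → (2.227,3.000)–(2.000,3.249)
total: 10 segments, chained into 1 closed loop(s), length Σ = 8.220755

segments=10 loops=1 length=8.221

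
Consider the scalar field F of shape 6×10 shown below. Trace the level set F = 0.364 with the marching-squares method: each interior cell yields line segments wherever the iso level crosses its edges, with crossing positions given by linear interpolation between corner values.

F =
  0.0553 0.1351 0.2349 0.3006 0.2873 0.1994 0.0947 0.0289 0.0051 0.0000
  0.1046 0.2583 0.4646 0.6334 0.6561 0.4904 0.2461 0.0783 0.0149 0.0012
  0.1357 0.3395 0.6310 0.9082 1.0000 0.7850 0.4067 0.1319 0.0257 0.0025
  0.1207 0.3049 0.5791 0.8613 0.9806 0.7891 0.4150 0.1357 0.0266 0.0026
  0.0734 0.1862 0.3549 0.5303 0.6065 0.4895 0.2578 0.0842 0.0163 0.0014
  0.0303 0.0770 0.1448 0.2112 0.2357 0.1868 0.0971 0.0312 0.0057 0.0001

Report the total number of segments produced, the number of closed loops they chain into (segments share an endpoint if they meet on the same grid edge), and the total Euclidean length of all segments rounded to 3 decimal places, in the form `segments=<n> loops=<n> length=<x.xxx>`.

cell (0,1): code 0100 → (0.562,2.000)–(1.000,1.512)
cell (0,2): code 1100 → (0.191,3.000)–(0.562,2.000)
cell (0,3): code 1100 → (0.208,4.000)–(0.191,3.000)
cell (0,4): code 1100 → (0.566,5.000)–(0.208,4.000)
cell (0,5): code 1000 → (1.000,5.517)–(0.566,5.000)
cell (1,1): code 0110 → (1.000,1.512)–(2.000,1.084)
cell (1,5): code 1101 → (1.734,6.000)–(1.000,5.517)
cell (1,6): code 1000 → (2.000,6.155)–(1.734,6.000)
cell (2,1): code 0110 → (2.000,1.084)–(3.000,1.216)
cell (2,6): code 1001 → (3.000,6.183)–(2.000,6.155)
cell (3,1): code 0010 → (3.000,1.216)–(3.959,2.000)
cell (3,2): code 0111 → (3.959,2.000)–(4.000,2.052)
cell (3,5): code 1011 → (4.000,5.542)–(3.324,6.000)
cell (3,6): code 0001 → (3.324,6.000)–(3.000,6.183)
cell (4,2): code 0010 → (4.000,2.052)–(4.521,3.000)
cell (4,3): code 0011 → (4.521,3.000)–(4.654,4.000)
cell (4,4): code 0011 → (4.654,4.000)–(4.415,5.000)
cell (4,5): code 0001 → (4.415,5.000)–(4.000,5.542)
total: 18 segments, chained into 1 closed loop(s), length Σ = 15.038213

segments=18 loops=1 length=15.038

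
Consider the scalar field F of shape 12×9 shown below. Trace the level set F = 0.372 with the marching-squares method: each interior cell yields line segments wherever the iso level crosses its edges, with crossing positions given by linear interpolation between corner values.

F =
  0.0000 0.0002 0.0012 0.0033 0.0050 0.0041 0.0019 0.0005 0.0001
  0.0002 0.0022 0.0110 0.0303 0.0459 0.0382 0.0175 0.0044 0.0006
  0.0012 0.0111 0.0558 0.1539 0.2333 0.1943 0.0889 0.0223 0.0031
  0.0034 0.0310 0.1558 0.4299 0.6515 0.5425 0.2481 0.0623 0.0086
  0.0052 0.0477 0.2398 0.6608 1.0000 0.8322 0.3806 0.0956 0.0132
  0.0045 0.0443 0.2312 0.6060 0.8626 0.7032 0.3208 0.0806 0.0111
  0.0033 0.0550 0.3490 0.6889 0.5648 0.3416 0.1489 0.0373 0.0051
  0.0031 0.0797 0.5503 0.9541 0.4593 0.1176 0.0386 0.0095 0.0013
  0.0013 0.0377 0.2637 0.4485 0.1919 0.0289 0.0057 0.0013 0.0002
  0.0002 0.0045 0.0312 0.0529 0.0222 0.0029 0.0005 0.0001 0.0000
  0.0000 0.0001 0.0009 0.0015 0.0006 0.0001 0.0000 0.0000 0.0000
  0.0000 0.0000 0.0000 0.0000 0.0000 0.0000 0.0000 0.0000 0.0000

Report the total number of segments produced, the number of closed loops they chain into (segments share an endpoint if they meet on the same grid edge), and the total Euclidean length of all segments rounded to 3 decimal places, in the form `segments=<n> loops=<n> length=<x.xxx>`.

segments=22 loops=1 length=15.750

cell (2,2): code 0100 → (2.790,3.000)–(3.000,2.789)
cell (2,3): code 1100 → (2.332,4.000)–(2.790,3.000)
cell (2,4): code 1100 → (2.510,5.000)–(2.332,4.000)
cell (2,5): code 1000 → (3.000,5.579)–(2.510,5.000)
cell (3,2): code 0110 → (3.000,2.789)–(4.000,2.314)
cell (3,5): code 1101 → (3.935,6.000)–(3.000,5.579)
cell (3,6): code 1000 → (4.000,6.030)–(3.935,6.000)
cell (4,2): code 0110 → (4.000,2.314)–(5.000,2.376)
cell (4,5): code 1011 → (5.000,5.866)–(4.144,6.000)
cell (4,6): code 0001 → (4.144,6.000)–(4.000,6.030)
cell (5,2): code 0110 → (5.000,2.376)–(6.000,2.068)
cell (5,4): code 1011 → (6.000,4.864)–(5.916,5.000)
cell (5,5): code 0001 → (5.916,5.000)–(5.000,5.866)
cell (6,1): code 0100 → (6.114,2.000)–(7.000,1.621)
cell (6,2): code 1110 → (6.000,2.068)–(6.114,2.000)
cell (6,4): code 1001 → (7.000,4.255)–(6.000,4.864)
cell (7,1): code 0010 → (7.000,1.621)–(7.622,2.000)
cell (7,2): code 0111 → (7.622,2.000)–(8.000,2.586)
cell (7,3): code 1011 → (8.000,3.298)–(7.326,4.000)
cell (7,4): code 0001 → (7.326,4.000)–(7.000,4.255)
cell (8,2): code 0010 → (8.000,2.586)–(8.193,3.000)
cell (8,3): code 0001 → (8.193,3.000)–(8.000,3.298)
total: 22 segments, chained into 1 closed loop(s), length Σ = 15.750437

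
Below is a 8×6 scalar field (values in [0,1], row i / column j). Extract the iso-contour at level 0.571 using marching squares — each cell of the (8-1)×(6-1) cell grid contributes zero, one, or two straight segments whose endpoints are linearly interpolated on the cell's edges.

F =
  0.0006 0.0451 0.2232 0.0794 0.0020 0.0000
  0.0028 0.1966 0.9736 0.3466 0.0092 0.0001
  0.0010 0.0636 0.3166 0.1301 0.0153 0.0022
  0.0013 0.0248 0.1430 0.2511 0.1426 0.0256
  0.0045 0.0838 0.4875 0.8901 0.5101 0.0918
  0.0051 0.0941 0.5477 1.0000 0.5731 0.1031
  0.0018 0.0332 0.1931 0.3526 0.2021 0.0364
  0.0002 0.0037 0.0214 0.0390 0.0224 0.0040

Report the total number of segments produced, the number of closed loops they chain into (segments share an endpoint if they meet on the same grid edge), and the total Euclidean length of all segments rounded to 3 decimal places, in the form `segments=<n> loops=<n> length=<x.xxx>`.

cell (0,1): code 0100 → (0.463,2.000)–(1.000,1.482)
cell (0,2): code 1000 → (1.000,2.642)–(0.463,2.000)
cell (1,1): code 0010 → (1.000,1.482)–(1.613,2.000)
cell (1,2): code 0001 → (1.613,2.000)–(1.000,2.642)
cell (3,2): code 0100 → (3.501,3.000)–(4.000,2.207)
cell (3,3): code 1000 → (4.000,3.840)–(3.501,3.000)
cell (4,2): code 0110 → (4.000,2.207)–(5.000,2.052)
cell (4,3): code 1101 → (4.967,4.000)–(4.000,3.840)
cell (4,4): code 1000 → (5.000,4.004)–(4.967,4.000)
cell (5,2): code 0010 → (5.000,2.052)–(5.663,3.000)
cell (5,3): code 0011 → (5.663,3.000)–(5.006,4.000)
cell (5,4): code 0001 → (5.006,4.000)–(5.000,4.004)
total: 12 segments, chained into 2 closed loop(s), length Σ = 9.572811

segments=12 loops=2 length=9.573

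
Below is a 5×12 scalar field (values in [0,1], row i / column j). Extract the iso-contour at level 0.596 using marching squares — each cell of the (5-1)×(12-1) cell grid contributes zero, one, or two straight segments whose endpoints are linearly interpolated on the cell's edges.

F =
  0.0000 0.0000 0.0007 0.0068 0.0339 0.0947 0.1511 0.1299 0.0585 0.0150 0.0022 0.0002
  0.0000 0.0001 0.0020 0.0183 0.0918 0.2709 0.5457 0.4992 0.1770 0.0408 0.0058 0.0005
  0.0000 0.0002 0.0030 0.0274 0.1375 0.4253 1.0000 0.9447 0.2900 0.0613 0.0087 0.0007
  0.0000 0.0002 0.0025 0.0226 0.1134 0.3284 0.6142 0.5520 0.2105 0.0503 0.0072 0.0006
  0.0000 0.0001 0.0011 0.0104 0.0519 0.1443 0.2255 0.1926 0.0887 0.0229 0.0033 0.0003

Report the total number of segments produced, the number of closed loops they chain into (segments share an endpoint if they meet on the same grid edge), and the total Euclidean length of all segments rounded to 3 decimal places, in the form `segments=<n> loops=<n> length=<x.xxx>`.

segments=8 loops=1 length=6.400

cell (1,5): code 0100 → (1.111,6.000)–(2.000,5.297)
cell (1,6): code 1100 → (1.217,7.000)–(1.111,6.000)
cell (1,7): code 1000 → (2.000,7.533)–(1.217,7.000)
cell (2,5): code 0110 → (2.000,5.297)–(3.000,5.936)
cell (2,6): code 1011 → (3.000,6.293)–(2.888,7.000)
cell (2,7): code 0001 → (2.888,7.000)–(2.000,7.533)
cell (3,5): code 0010 → (3.000,5.936)–(3.047,6.000)
cell (3,6): code 0001 → (3.047,6.000)–(3.000,6.293)
total: 8 segments, chained into 1 closed loop(s), length Σ = 6.399888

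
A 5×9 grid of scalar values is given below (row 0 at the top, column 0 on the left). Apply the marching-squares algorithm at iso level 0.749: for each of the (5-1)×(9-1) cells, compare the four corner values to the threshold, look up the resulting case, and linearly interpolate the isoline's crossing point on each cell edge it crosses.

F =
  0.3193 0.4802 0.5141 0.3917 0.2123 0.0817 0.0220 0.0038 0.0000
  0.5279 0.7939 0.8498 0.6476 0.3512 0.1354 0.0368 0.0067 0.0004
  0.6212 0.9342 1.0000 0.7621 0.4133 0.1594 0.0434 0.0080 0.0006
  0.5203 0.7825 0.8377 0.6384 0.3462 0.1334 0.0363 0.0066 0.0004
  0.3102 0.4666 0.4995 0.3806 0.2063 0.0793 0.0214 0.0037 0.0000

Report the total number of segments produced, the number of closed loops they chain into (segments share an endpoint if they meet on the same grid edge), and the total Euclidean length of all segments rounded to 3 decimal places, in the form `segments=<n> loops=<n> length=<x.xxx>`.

cell (0,0): code 0100 → (0.857,1.000)–(1.000,0.831)
cell (0,1): code 1100 → (0.700,2.000)–(0.857,1.000)
cell (0,2): code 1000 → (1.000,2.499)–(0.700,2.000)
cell (1,0): code 0110 → (1.000,0.831)–(2.000,0.408)
cell (1,2): code 1101 → (1.886,3.000)–(1.000,2.499)
cell (1,3): code 1000 → (2.000,3.038)–(1.886,3.000)
cell (2,0): code 0110 → (2.000,0.408)–(3.000,0.872)
cell (2,2): code 1011 → (3.000,2.445)–(2.106,3.000)
cell (2,3): code 0001 → (2.106,3.000)–(2.000,3.038)
cell (3,0): code 0010 → (3.000,0.872)–(3.106,1.000)
cell (3,1): code 0011 → (3.106,1.000)–(3.262,2.000)
cell (3,2): code 0001 → (3.262,2.000)–(3.000,2.445)
total: 12 segments, chained into 1 closed loop(s), length Σ = 8.001241

segments=12 loops=1 length=8.001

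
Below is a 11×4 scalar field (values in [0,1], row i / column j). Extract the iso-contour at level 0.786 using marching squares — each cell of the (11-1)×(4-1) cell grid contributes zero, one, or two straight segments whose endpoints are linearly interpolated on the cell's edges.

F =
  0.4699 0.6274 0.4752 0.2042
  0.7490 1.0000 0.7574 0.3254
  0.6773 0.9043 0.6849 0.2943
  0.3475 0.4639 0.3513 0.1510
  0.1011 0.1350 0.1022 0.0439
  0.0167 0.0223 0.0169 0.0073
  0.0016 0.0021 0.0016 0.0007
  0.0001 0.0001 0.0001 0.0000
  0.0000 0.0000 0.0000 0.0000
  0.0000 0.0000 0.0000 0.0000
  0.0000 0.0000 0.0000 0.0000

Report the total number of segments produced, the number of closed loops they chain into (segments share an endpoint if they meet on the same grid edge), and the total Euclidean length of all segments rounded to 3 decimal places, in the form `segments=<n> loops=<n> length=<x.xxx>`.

cell (0,0): code 0100 → (0.426,1.000)–(1.000,0.147)
cell (0,1): code 1000 → (1.000,1.882)–(0.426,1.000)
cell (1,0): code 0110 → (1.000,0.147)–(2.000,0.479)
cell (1,1): code 1001 → (2.000,1.539)–(1.000,1.882)
cell (2,0): code 0010 → (2.000,0.479)–(2.269,1.000)
cell (2,1): code 0001 → (2.269,1.000)–(2.000,1.539)
total: 6 segments, chained into 1 closed loop(s), length Σ = 5.379970

segments=6 loops=1 length=5.380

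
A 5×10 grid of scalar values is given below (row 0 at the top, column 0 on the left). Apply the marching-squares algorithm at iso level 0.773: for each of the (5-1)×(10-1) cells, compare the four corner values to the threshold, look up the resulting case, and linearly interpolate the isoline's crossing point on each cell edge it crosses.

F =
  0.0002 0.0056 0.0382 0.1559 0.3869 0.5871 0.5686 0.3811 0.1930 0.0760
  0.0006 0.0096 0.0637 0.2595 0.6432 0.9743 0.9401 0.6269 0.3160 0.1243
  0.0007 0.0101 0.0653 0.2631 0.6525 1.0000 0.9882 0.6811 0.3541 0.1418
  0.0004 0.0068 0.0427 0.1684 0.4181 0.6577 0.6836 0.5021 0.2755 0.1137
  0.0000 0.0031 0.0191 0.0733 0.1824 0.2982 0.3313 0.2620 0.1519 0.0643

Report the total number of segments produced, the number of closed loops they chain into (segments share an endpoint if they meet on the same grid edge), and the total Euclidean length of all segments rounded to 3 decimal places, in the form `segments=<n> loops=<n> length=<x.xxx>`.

cell (0,4): code 0100 → (0.480,5.000)–(1.000,4.392)
cell (0,5): code 1100 → (0.550,6.000)–(0.480,5.000)
cell (0,6): code 1000 → (1.000,6.534)–(0.550,6.000)
cell (1,4): code 0110 → (1.000,4.392)–(2.000,4.347)
cell (1,6): code 1001 → (2.000,6.701)–(1.000,6.534)
cell (2,4): code 0010 → (2.000,4.347)–(2.663,5.000)
cell (2,5): code 0011 → (2.663,5.000)–(2.707,6.000)
cell (2,6): code 0001 → (2.707,6.000)–(2.000,6.701)
total: 8 segments, chained into 1 closed loop(s), length Σ = 7.442022

segments=8 loops=1 length=7.442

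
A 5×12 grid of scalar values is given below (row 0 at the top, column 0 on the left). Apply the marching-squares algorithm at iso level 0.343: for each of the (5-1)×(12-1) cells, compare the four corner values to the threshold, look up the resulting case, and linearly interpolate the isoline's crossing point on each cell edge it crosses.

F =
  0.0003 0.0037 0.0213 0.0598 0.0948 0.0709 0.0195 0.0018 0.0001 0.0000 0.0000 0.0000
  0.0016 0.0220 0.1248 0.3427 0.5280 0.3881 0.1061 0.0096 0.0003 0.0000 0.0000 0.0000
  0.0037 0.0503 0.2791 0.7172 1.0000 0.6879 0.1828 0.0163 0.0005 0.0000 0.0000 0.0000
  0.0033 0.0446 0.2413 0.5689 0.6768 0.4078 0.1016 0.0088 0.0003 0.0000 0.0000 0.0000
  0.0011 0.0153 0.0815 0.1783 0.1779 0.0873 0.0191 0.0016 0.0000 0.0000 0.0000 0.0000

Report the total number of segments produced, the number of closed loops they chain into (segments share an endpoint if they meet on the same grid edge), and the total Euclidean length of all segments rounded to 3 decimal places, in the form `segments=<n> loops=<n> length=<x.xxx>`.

segments=12 loops=1 length=10.204

cell (0,3): code 0100 → (0.573,4.000)–(1.000,3.002)
cell (0,4): code 1100 → (0.858,5.000)–(0.573,4.000)
cell (0,5): code 1000 → (1.000,5.160)–(0.858,5.000)
cell (1,2): code 0100 → (1.001,3.000)–(2.000,2.146)
cell (1,3): code 1110 → (1.000,3.002)–(1.001,3.000)
cell (1,5): code 1001 → (2.000,5.683)–(1.000,5.160)
cell (2,2): code 0110 → (2.000,2.146)–(3.000,2.310)
cell (2,5): code 1001 → (3.000,5.212)–(2.000,5.683)
cell (3,2): code 0010 → (3.000,2.310)–(3.578,3.000)
cell (3,3): code 0011 → (3.578,3.000)–(3.669,4.000)
cell (3,4): code 0011 → (3.669,4.000)–(3.202,5.000)
cell (3,5): code 0001 → (3.202,5.000)–(3.000,5.212)
total: 12 segments, chained into 1 closed loop(s), length Σ = 10.203759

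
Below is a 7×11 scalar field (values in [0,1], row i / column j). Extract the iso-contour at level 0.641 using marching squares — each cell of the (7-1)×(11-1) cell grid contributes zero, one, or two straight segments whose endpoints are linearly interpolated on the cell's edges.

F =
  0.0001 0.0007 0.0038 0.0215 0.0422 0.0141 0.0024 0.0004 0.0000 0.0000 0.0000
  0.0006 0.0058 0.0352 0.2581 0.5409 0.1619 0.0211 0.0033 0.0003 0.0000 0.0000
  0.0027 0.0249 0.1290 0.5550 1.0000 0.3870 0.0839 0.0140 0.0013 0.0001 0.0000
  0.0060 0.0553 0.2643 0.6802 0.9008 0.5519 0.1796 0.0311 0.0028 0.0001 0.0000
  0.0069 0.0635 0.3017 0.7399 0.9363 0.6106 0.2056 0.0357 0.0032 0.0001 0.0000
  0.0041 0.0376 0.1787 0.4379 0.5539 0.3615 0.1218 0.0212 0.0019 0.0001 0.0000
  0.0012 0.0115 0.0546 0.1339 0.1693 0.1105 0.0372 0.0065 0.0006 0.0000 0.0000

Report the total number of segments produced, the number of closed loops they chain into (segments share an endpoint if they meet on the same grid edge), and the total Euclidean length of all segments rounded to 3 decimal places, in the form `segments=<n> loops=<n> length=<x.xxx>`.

cell (1,3): code 0100 → (1.218,4.000)–(2.000,3.193)
cell (1,4): code 1000 → (2.000,4.586)–(1.218,4.000)
cell (2,2): code 0100 → (2.687,3.000)–(3.000,2.906)
cell (2,3): code 1110 → (2.000,3.193)–(2.687,3.000)
cell (2,4): code 1001 → (3.000,4.745)–(2.000,4.586)
cell (3,2): code 0110 → (3.000,2.906)–(4.000,2.774)
cell (3,4): code 1001 → (4.000,4.907)–(3.000,4.745)
cell (4,2): code 0010 → (4.000,2.774)–(4.327,3.000)
cell (4,3): code 0011 → (4.327,3.000)–(4.772,4.000)
cell (4,4): code 0001 → (4.772,4.000)–(4.000,4.907)
total: 10 segments, chained into 1 closed loop(s), length Σ = 8.858349

segments=10 loops=1 length=8.858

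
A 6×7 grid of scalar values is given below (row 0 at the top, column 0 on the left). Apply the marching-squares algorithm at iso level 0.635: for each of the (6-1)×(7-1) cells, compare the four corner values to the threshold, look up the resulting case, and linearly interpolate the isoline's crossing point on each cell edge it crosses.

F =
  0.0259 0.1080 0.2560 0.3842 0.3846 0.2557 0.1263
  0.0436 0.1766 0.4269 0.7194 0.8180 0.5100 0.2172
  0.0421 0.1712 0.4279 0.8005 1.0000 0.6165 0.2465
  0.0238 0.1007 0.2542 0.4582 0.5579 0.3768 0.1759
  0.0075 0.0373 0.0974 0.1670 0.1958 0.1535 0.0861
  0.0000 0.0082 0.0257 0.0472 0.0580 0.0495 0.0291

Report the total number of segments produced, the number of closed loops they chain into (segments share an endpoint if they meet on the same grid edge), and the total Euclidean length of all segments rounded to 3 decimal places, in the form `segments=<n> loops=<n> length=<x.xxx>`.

cell (0,2): code 0100 → (0.748,3.000)–(1.000,2.711)
cell (0,3): code 1100 → (0.578,4.000)–(0.748,3.000)
cell (0,4): code 1000 → (1.000,4.594)–(0.578,4.000)
cell (1,2): code 0110 → (1.000,2.711)–(2.000,2.556)
cell (1,4): code 1001 → (2.000,4.952)–(1.000,4.594)
cell (2,2): code 0010 → (2.000,2.556)–(2.483,3.000)
cell (2,3): code 0011 → (2.483,3.000)–(2.826,4.000)
cell (2,4): code 0001 → (2.826,4.000)–(2.000,4.952)
total: 8 segments, chained into 1 closed loop(s), length Σ = 7.173748

segments=8 loops=1 length=7.174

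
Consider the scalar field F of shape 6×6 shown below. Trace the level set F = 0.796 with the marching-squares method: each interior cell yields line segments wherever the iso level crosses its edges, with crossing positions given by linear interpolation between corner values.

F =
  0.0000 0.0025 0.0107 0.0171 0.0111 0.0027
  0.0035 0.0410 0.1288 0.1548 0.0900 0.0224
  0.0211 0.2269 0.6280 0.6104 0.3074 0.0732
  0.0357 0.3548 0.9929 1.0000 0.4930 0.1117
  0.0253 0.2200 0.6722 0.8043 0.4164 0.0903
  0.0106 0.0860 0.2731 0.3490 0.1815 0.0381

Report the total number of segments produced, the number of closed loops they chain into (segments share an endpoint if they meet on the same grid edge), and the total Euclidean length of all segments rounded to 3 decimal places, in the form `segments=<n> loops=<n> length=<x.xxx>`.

segments=8 loops=1 length=5.146

cell (2,1): code 0100 → (2.460,2.000)–(3.000,1.691)
cell (2,2): code 1100 → (2.476,3.000)–(2.460,2.000)
cell (2,3): code 1000 → (3.000,3.402)–(2.476,3.000)
cell (3,1): code 0010 → (3.000,1.691)–(3.614,2.000)
cell (3,2): code 0111 → (3.614,2.000)–(4.000,2.937)
cell (3,3): code 1001 → (4.000,3.021)–(3.000,3.402)
cell (4,2): code 0010 → (4.000,2.937)–(4.018,3.000)
cell (4,3): code 0001 → (4.018,3.000)–(4.000,3.021)
total: 8 segments, chained into 1 closed loop(s), length Σ = 5.146437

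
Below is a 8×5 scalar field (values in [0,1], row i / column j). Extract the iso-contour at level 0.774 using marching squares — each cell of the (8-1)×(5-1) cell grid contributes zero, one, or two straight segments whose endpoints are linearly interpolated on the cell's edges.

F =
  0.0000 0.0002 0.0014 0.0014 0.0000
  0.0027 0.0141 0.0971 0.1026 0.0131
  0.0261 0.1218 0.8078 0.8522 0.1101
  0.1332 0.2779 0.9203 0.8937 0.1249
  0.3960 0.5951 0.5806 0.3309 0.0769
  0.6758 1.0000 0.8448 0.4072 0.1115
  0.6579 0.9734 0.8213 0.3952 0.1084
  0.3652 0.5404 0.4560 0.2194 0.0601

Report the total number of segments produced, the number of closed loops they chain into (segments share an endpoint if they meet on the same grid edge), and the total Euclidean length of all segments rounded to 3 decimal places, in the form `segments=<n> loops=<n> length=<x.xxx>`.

cell (1,1): code 0100 → (1.952,2.000)–(2.000,1.951)
cell (1,2): code 1100 → (1.896,3.000)–(1.952,2.000)
cell (1,3): code 1000 → (2.000,3.105)–(1.896,3.000)
cell (2,1): code 0110 → (2.000,1.951)–(3.000,1.772)
cell (2,3): code 1001 → (3.000,3.156)–(2.000,3.105)
cell (3,1): code 0010 → (3.000,1.772)–(3.431,2.000)
cell (3,2): code 0011 → (3.431,2.000)–(3.213,3.000)
cell (3,3): code 0001 → (3.213,3.000)–(3.000,3.156)
cell (4,0): code 0100 → (4.442,1.000)–(5.000,0.303)
cell (4,1): code 1100 → (4.732,2.000)–(4.442,1.000)
cell (4,2): code 1000 → (5.000,2.162)–(4.732,2.000)
cell (5,0): code 0110 → (5.000,0.303)–(6.000,0.368)
cell (5,2): code 1001 → (6.000,2.111)–(5.000,2.162)
cell (6,0): code 0010 → (6.000,0.368)–(6.461,1.000)
cell (6,1): code 0011 → (6.461,1.000)–(6.129,2.000)
cell (6,2): code 0001 → (6.129,2.000)–(6.000,2.111)
total: 16 segments, chained into 2 closed loop(s), length Σ = 11.266309

segments=16 loops=2 length=11.266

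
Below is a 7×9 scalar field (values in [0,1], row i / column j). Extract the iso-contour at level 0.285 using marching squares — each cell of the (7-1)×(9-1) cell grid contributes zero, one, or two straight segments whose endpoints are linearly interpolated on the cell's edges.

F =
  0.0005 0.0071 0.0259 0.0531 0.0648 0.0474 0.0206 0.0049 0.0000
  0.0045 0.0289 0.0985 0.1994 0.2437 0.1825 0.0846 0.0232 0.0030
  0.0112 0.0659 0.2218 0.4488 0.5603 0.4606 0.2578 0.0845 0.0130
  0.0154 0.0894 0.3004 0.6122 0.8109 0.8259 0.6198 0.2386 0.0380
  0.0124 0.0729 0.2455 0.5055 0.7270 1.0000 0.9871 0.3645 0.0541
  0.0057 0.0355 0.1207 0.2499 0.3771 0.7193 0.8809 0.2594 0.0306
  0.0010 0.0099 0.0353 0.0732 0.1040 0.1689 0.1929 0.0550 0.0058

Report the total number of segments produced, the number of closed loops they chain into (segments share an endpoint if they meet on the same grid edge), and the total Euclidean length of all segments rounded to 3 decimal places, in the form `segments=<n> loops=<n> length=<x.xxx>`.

cell (1,2): code 0100 → (1.343,3.000)–(2.000,2.278)
cell (1,3): code 1100 → (1.130,4.000)–(1.343,3.000)
cell (1,4): code 1100 → (1.369,5.000)–(1.130,4.000)
cell (1,5): code 1000 → (2.000,5.866)–(1.369,5.000)
cell (2,1): code 0100 → (2.804,2.000)–(3.000,1.927)
cell (2,2): code 1110 → (2.000,2.278)–(2.804,2.000)
cell (2,5): code 1101 → (2.075,6.000)–(2.000,5.866)
cell (2,6): code 1000 → (3.000,6.878)–(2.075,6.000)
cell (3,1): code 0010 → (3.000,1.927)–(3.281,2.000)
cell (3,2): code 0111 → (3.281,2.000)–(4.000,2.152)
cell (3,6): code 1101 → (3.369,7.000)–(3.000,6.878)
cell (3,7): code 1000 → (4.000,7.256)–(3.369,7.000)
cell (4,2): code 0010 → (4.000,2.152)–(4.863,3.000)
cell (4,3): code 0111 → (4.863,3.000)–(5.000,3.276)
cell (4,6): code 1011 → (5.000,6.959)–(4.756,7.000)
cell (4,7): code 0001 → (4.756,7.000)–(4.000,7.256)
cell (5,3): code 0010 → (5.000,3.276)–(5.337,4.000)
cell (5,4): code 0011 → (5.337,4.000)–(5.789,5.000)
cell (5,5): code 0011 → (5.789,5.000)–(5.866,6.000)
cell (5,6): code 0001 → (5.866,6.000)–(5.000,6.959)
total: 20 segments, chained into 1 closed loop(s), length Σ = 15.436373

segments=20 loops=1 length=15.436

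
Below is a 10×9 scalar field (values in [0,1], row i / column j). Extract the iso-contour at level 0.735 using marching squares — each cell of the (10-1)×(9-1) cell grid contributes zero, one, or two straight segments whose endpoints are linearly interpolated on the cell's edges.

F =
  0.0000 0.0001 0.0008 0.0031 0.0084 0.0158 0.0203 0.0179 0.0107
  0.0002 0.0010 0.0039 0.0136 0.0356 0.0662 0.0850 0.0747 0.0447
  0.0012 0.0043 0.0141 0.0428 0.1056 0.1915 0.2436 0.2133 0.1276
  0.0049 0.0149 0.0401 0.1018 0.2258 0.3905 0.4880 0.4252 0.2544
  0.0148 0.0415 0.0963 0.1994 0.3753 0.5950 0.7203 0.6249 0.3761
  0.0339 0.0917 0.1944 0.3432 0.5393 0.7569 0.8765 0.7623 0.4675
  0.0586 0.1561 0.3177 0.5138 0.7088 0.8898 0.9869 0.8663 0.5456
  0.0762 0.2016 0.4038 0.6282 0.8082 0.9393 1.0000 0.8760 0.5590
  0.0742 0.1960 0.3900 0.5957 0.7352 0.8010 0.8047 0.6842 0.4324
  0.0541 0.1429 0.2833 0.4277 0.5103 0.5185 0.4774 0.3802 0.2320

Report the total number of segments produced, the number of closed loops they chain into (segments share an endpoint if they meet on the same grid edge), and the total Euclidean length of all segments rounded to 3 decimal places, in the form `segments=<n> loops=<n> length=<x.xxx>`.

segments=16 loops=1 length=12.401

cell (4,4): code 0100 → (4.865,5.000)–(5.000,4.899)
cell (4,5): code 1100 → (4.094,6.000)–(4.865,5.000)
cell (4,6): code 1100 → (4.801,7.000)–(4.094,6.000)
cell (4,7): code 1000 → (5.000,7.093)–(4.801,7.000)
cell (5,4): code 0110 → (5.000,4.899)–(6.000,4.145)
cell (5,7): code 1001 → (6.000,7.409)–(5.000,7.093)
cell (6,3): code 0100 → (6.264,4.000)–(7.000,3.593)
cell (6,4): code 1110 → (6.000,4.145)–(6.264,4.000)
cell (6,7): code 1001 → (7.000,7.445)–(6.000,7.409)
cell (7,3): code 0110 → (7.000,3.593)–(8.000,3.999)
cell (7,6): code 1011 → (8.000,6.578)–(7.735,7.000)
cell (7,7): code 0001 → (7.735,7.000)–(7.000,7.445)
cell (8,3): code 0010 → (8.000,3.999)–(8.001,4.000)
cell (8,4): code 0011 → (8.001,4.000)–(8.234,5.000)
cell (8,5): code 0011 → (8.234,5.000)–(8.213,6.000)
cell (8,6): code 0001 → (8.213,6.000)–(8.000,6.578)
total: 16 segments, chained into 1 closed loop(s), length Σ = 12.400523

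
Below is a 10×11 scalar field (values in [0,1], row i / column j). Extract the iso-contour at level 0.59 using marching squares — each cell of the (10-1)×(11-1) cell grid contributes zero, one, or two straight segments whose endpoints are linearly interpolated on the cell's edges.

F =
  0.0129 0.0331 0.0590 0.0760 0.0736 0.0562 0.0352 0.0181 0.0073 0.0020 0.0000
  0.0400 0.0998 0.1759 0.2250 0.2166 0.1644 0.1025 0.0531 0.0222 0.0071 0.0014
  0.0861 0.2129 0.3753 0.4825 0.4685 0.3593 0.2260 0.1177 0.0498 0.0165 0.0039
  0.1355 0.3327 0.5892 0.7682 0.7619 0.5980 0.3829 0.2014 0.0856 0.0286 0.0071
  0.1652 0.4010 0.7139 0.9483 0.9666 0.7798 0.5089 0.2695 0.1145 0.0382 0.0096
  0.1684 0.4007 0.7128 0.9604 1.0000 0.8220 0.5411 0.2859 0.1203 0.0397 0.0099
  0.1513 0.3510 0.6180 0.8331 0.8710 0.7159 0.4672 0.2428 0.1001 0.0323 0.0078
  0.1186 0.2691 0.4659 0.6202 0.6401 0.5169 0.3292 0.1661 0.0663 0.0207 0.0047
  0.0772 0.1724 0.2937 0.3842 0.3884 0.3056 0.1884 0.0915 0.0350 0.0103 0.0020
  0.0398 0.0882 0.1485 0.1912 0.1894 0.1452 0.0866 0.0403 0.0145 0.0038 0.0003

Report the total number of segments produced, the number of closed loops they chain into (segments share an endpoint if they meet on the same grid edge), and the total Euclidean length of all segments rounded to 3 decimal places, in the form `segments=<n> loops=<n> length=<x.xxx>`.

cell (2,2): code 0100 → (2.376,3.000)–(3.000,2.004)
cell (2,3): code 1100 → (2.414,4.000)–(2.376,3.000)
cell (2,4): code 1100 → (2.966,5.000)–(2.414,4.000)
cell (2,5): code 1000 → (3.000,5.037)–(2.966,5.000)
cell (3,1): code 0100 → (3.006,2.000)–(4.000,1.604)
cell (3,2): code 1110 → (3.000,2.004)–(3.006,2.000)
cell (3,5): code 1001 → (4.000,5.701)–(3.000,5.037)
cell (4,1): code 0110 → (4.000,1.604)–(5.000,1.607)
cell (4,5): code 1001 → (5.000,5.826)–(4.000,5.701)
cell (5,1): code 0110 → (5.000,1.607)–(6.000,1.895)
cell (5,5): code 1001 → (6.000,5.506)–(5.000,5.826)
cell (6,1): code 0010 → (6.000,1.895)–(6.184,2.000)
cell (6,2): code 0111 → (6.184,2.000)–(7.000,2.804)
cell (6,4): code 1011 → (7.000,4.407)–(6.633,5.000)
cell (6,5): code 0001 → (6.633,5.000)–(6.000,5.506)
cell (7,2): code 0010 → (7.000,2.804)–(7.128,3.000)
cell (7,3): code 0011 → (7.128,3.000)–(7.199,4.000)
cell (7,4): code 0001 → (7.199,4.000)–(7.000,4.407)
total: 18 segments, chained into 1 closed loop(s), length Σ = 14.298713

segments=18 loops=1 length=14.299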